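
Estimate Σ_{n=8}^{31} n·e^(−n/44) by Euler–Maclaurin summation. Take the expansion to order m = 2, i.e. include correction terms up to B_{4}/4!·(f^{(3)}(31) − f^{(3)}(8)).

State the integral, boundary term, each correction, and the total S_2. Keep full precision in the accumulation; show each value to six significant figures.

S_2 ≈ 287.280

∫_8^31 x·e^(−x/44) dx evaluates to 276.327.
Boundary: ½(f(8) + f(31)) = ½(6.67002 + 15.3243) = 10.9972.
Running total after boundary: 287.324.
Order-1 term: 1/12 · (0.146053 − 0.682161) = -0.0446757.
Partial sum through k=1: 287.280.
Order-2 term: −1/720 · (0.000586115 − 0.00121367) = 8.71605e-07.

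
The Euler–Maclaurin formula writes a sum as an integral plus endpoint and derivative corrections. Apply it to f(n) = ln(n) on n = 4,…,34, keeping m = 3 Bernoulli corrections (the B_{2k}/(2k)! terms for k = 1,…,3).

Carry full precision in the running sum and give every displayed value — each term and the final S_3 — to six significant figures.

S_3 ≈ 86.7891

∫_4^34 ln(x) dx evaluates to 84.3511.
Boundary: ½(f(4) + f(34)) = ½(1.38629 + 3.52636) = 2.45633.
So far: 86.8074.
Correction k=1: B_{2}/2! · (f^{(1)}(34) − f^{(1)}(4)) = 1/12 · (0.0294118 − 0.250000) = -0.0183824.
Running total after k=1: 86.7890.
Correction k=2: B_{4}/4! · (f^{(3)}(34) − f^{(3)}(4)) = −1/720 · (5.08854e-05 − 0.0312500) = 4.33321e-05.
Running total after k=2: 86.7891.
Correction k=3: B_{6}/6! · (f^{(5)}(34) − f^{(5)}(4)) = 1/30240 · (5.28222e-07 − 0.0234375) = -7.75032e-07.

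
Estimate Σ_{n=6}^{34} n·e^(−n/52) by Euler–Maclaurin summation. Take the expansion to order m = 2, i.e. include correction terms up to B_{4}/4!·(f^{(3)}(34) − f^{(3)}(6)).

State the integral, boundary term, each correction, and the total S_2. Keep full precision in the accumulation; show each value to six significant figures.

∫_6^34 x·e^(−x/52) dx evaluates to 361.700.
Boundary: ½(f(6) + f(34)) = ½(5.34614 + 17.6814) = 11.5138.
So far: 373.214.
Correction k=1: B_{2}/2! · (f^{(1)}(34) − f^{(1)}(6)) = 1/12 · (0.180014 − 0.788213) = -0.0506832.
Partial sum through k=1: 373.163.
Correction k=2: B_{4}/4! · (f^{(3)}(34) − f^{(3)}(6)) = −1/720 · (0.000451220 − 0.000950540) = 6.93500e-07.

S_2 ≈ 373.163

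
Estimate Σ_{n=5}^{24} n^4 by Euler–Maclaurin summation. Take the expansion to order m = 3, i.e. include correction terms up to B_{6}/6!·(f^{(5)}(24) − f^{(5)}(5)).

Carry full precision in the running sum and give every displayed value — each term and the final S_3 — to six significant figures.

S_3 ≈ 1.76267e+06

The integral term ∫_5^24 x^4 dx = 1.59190e+06.
½[f(5) + f(24)] = ½[625.000 + 331776] = 166200.
Running total after boundary: 1.75810e+06.
Order-1 term: 1/12 · (55296.0 − 500.000) = 4566.33.
Partial sum through k=1: 1.76267e+06.
Order-2 term: −1/720 · (576.000 − 120.000) = -0.633333.
Partial sum through k=2: 1.76267e+06.
Order-3 term: 1/30240 · (0.00000 − 0.00000) = 0.00000.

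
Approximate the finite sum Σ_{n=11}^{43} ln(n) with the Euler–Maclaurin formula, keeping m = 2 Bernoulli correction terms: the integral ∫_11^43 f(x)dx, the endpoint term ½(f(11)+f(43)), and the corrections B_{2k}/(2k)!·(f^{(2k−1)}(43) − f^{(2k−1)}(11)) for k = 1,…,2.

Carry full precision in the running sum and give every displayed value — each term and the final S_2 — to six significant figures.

The integral term ∫_11^43 ln(x) dx = 103.355.
Endpoint term: (f(11) + f(43))/2 = (2.39790 + 3.76120)/2 = 3.07955.
Running total after boundary: 106.434.
Order-1 term: 1/12 · (0.0232558 − 0.0909091) = -0.00563777.
Partial sum through k=1: 106.429.
Order-2 term: −1/720 · (2.51550e-05 − 0.00150263) = 2.05205e-06.

S_2 ≈ 106.429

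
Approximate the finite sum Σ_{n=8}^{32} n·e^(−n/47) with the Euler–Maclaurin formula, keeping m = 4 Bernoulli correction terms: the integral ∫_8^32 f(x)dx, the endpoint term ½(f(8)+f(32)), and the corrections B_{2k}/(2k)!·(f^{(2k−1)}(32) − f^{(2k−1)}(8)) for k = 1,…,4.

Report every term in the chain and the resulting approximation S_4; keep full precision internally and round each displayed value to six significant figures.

S_4 ≈ 312.369

∫_8^32 x·e^(−x/47) dx evaluates to 300.941.
Endpoint term: (f(8) + f(32))/2 = (6.74788 + 16.1980)/2 = 11.4729.
Running total after boundary: 312.414.
Order-1 term: 1/12 · (0.161549 − 0.699913) = -0.0448637.
Running total after k=1: 312.369.
Order-2 term: −1/720 · (0.000531426 − 0.00108053) = 7.62640e-07.
Running total after k=2: 312.369.
Order-3 term: 1/30240 · (4.48040e-07 − 8.34861e-07) = -1.27917e-11.
Running total after k=3: 312.369.
Order-4 term: −1/1209600 · (2.96744e-10 − 5.34438e-10) = 1.96507e-16.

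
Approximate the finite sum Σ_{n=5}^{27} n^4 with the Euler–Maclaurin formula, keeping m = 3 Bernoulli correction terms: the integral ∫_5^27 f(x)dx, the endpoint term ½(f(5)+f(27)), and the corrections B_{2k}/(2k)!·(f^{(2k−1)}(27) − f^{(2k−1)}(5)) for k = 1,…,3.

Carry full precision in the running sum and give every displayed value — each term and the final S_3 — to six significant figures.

∫_5^27 x^4 dx evaluates to 2.86916e+06.
Endpoint term: (f(5) + f(27))/2 = (625.000 + 531441)/2 = 266033.
Running total after boundary: 3.13519e+06.
k=1: B_{2}/(2)! × [f^{(1)}(27) − f^{(1)}(5)] = 1/12 × (78732.0 − 500.000) = 6519.33.
Partial sum through k=1: 3.14171e+06.
k=2: B_{4}/(4)! × [f^{(3)}(27) − f^{(3)}(5)] = −1/720 × (648.000 − 120.000) = -0.733333.
Partial sum through k=2: 3.14171e+06.
k=3: B_{6}/(6)! × [f^{(5)}(27) − f^{(5)}(5)] = 1/30240 × (0.00000 − 0.00000) = 0.00000.

S_3 ≈ 3.14171e+06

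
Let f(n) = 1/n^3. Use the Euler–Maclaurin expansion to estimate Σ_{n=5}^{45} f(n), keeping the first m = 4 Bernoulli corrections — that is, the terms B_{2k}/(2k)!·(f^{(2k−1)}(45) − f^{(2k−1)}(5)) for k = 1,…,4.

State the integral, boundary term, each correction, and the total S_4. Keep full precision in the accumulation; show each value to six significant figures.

∫_5^45 1/x^3 dx evaluates to 0.0197531.
½[f(5) + f(45)] = ½[0.00800000 + 1.09739e-05] = 0.00400549.
Running total after boundary: 0.0237586.
Order-1 term: 1/12 · (-7.31596e-07 − (-0.00480000)) = 0.000399939.
After k=1: 0.0241585.
Order-2 term: −1/720 · (-7.22564e-09 − (-0.00384000)) = -5.33332e-06.
After k=2: 0.0241532.
Order-3 term: 1/30240 · (-1.49865e-10 − (-0.00645120)) = 2.13333e-07.
After k=3: 0.0241534.
Order-4 term: −1/1209600 · (-5.32854e-12 − (-0.0185795)) = -1.53600e-08.

S_4 ≈ 0.0241534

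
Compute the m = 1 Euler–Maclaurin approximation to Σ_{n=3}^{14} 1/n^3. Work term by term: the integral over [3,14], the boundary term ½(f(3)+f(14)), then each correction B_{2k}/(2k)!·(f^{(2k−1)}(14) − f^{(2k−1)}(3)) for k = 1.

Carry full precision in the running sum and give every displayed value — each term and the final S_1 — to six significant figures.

S_1 ≈ 0.0747852

The integral term ∫_3^14 1/x^3 dx = 0.0530045.
½[f(3) + f(14)] = ½[0.0370370 + 0.000364431] = 0.0187007.
So far: 0.0717053.
Order-1 term: 1/12 · (-7.80925e-05 − (-0.0370370)) = 0.00307991.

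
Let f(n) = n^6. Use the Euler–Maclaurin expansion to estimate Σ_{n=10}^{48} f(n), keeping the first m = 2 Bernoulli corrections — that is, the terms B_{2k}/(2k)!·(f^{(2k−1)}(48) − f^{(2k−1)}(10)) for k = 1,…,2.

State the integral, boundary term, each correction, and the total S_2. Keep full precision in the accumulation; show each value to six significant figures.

∫_10^48 x^6 dx evaluates to 8.38655e+10.
Boundary: ½(f(10) + f(48)) = ½(1.00000e+06 + 1.22306e+10) = 6.11580e+09.
Running total after boundary: 8.99813e+10.
Correction k=1: B_{2}/2! · (f^{(1)}(48) − f^{(1)}(10)) = 1/12 · (1.52882e+09 − 600000) = 1.27352e+08.
Running total after k=1: 9.01086e+10.
Correction k=2: B_{4}/4! · (f^{(3)}(48) − f^{(3)}(10)) = −1/720 · (1.32710e+07 − 120000) = -18265.3.

S_2 ≈ 9.01086e+10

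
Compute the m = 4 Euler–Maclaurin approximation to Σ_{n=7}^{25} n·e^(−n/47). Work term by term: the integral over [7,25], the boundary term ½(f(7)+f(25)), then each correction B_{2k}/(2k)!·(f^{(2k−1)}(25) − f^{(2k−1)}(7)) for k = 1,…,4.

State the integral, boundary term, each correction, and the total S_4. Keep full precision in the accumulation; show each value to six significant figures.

S_4 ≈ 209.094

∫_7^25 x·e^(−x/47) dx evaluates to 198.773.
Endpoint term: (f(7) + f(25))/2 = (6.03137 + 14.6870)/2 = 10.3592.
Integral + boundary = 209.132.
k=1: B_{2}/(2)! × [f^{(1)}(25) − f^{(1)}(7)] = 1/12 × (0.274990 − 0.733297) = -0.0381922.
Partial sum through k=1: 209.094.
k=2: B_{4}/(4)! × [f^{(3)}(25) − f^{(3)}(7)] = −1/720 × (0.000656382 − 0.00111206) = 6.32889e-07.
Partial sum through k=2: 209.094.
k=3: B_{6}/(6)! × [f^{(5)}(25) − f^{(5)}(7)] = 1/30240 × (5.37926e-07 − 8.56571e-07) = -1.05372e-11.
Partial sum through k=3: 209.094.
k=4: B_{8}/(8)! × [f^{(7)}(25) − f^{(7)}(7)] = −1/1209600 × (3.52518e-10 − 5.47632e-10) = 1.61305e-16.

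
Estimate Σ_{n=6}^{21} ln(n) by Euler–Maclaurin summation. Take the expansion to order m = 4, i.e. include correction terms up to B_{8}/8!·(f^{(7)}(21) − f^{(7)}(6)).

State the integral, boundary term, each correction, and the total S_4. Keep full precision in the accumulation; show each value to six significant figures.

Integral: ∫_6^21 ln(x) dx = 38.1844.
Endpoint term: (f(6) + f(21))/2 = (1.79176 + 3.04452)/2 = 2.41814.
Running total after boundary: 40.6026.
Correction k=1: B_{2}/2! · (f^{(1)}(21) − f^{(1)}(6)) = 1/12 · (0.0476190 − 0.166667) = -0.00992063.
After k=1: 40.5926.
Correction k=2: B_{4}/4! · (f^{(3)}(21) − f^{(3)}(6)) = −1/720 · (0.000215959 − 0.00925926) = 1.25601e-05.
After k=2: 40.5926.
Correction k=3: B_{6}/6! · (f^{(5)}(21) − f^{(5)}(6)) = 1/30240 · (5.87645e-06 − 0.00308642) = -1.01870e-07.
After k=3: 40.5926.
Correction k=4: B_{8}/8! · (f^{(7)}(21) − f^{(7)}(6)) = −1/1209600 · (3.99758e-07 − 0.00257202) = 2.12601e-09.

S_4 ≈ 40.5926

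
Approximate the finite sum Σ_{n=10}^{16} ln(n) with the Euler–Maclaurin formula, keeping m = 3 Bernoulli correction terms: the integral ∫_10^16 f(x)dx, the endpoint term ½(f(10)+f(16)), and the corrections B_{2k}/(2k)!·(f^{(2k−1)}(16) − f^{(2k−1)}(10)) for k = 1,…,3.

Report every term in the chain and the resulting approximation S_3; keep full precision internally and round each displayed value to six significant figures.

The integral term ∫_10^16 ln(x) dx = 15.3356.
Endpoint term: (f(10) + f(16))/2 = (2.30259 + 2.77259)/2 = 2.53759.
So far: 17.8732.
k=1: B_{2}/(2)! × [f^{(1)}(16) − f^{(1)}(10)] = 1/12 × (0.0625000 − 0.100000) = -0.00312500.
Running total after k=1: 17.8700.
k=2: B_{4}/(4)! × [f^{(3)}(16) − f^{(3)}(10)] = −1/720 × (0.000488281 − 0.00200000) = 2.09961e-06.
Running total after k=2: 17.8700.
k=3: B_{6}/(6)! × [f^{(5)}(16) − f^{(5)}(10)] = 1/30240 × (2.28882e-05 − 0.000240000) = -7.17962e-09.

S_3 ≈ 17.8700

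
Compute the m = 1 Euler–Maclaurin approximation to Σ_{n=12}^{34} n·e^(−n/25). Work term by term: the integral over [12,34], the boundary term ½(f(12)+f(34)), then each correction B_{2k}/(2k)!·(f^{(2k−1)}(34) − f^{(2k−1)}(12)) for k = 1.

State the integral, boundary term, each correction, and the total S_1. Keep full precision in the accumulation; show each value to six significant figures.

The integral term ∫_12^34 x·e^(−x/25) dx = 193.800.
Boundary: ½(f(12) + f(34)) = ½(7.42540 + 8.72647) = 8.07593.
Running total after boundary: 201.876.
k=1: B_{2}/(2)! × [f^{(1)}(34) − f^{(1)}(12)] = 1/12 × (-0.0923979 − 0.321767) = -0.0345138.

S_1 ≈ 201.841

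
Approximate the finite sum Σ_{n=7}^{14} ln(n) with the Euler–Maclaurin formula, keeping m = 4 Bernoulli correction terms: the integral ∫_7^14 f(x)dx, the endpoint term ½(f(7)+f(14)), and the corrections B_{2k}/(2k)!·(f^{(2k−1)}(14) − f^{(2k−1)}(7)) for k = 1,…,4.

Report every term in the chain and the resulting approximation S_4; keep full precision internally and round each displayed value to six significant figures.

Integral: ∫_7^14 ln(x) dx = 16.3254.
Boundary: ½(f(7) + f(14)) = ½(1.94591 + 2.63906) = 2.29248.
So far: 18.6179.
k=1: B_{2}/(2)! × [f^{(1)}(14) − f^{(1)}(7)] = 1/12 × (0.0714286 − 0.142857) = -0.00595238.
Running total after k=1: 18.6120.
k=2: B_{4}/(4)! × [f^{(3)}(14) − f^{(3)}(7)] = −1/720 × (0.000728863 − 0.00583090) = 7.08617e-06.
Running total after k=2: 18.6120.
k=3: B_{6}/(6)! × [f^{(5)}(14) − f^{(5)}(7)] = 1/30240 × (4.46243e-05 − 0.00142798) = -4.57458e-08.
Running total after k=3: 18.6120.
k=4: B_{8}/(8)! × [f^{(7)}(14) − f^{(7)}(7)] = −1/1209600 × (6.83024e-06 − 0.000874271) = 7.17130e-10.

S_4 ≈ 18.6120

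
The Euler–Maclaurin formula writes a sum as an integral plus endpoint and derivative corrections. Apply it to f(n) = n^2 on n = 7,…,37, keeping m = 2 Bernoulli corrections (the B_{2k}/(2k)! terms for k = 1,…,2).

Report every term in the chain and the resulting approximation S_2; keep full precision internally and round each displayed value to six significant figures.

The integral term ∫_7^37 x^2 dx = 16770.0.
Endpoint term: (f(7) + f(37))/2 = (49.0000 + 1369.00)/2 = 709.000.
So far: 17479.0.
Correction k=1: B_{2}/2! · (f^{(1)}(37) − f^{(1)}(7)) = 1/12 · (74.0000 − 14.0000) = 5.00000.
After k=1: 17484.0.
Correction k=2: B_{4}/4! · (f^{(3)}(37) − f^{(3)}(7)) = −1/720 · (0.00000 − 0.00000) = 0.00000.

S_2 ≈ 17484.0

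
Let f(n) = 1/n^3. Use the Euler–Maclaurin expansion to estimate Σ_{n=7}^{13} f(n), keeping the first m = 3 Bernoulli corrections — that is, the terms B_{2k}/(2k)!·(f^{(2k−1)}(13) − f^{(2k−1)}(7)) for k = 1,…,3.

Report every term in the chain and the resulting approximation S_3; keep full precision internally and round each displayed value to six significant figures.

S_3 ≈ 0.00902550

Integral: ∫_7^13 1/x^3 dx = 0.00724550.
Endpoint term: (f(7) + f(13))/2 = (0.00291545 + 0.000455166)/2 = 0.00168531.
Running total after boundary: 0.00893081.
Order-1 term: 1/12 · (-0.000105038 − (-0.00124948)) = 9.53701e-05.
Running total after k=1: 0.00902618.
Order-2 term: −1/720 · (-1.24306e-05 − (-0.000509992)) = -6.91057e-07.
Running total after k=2: 0.00902549.
Order-3 term: 1/30240 · (-3.08925e-06 − (-0.000437136)) = 1.43534e-08.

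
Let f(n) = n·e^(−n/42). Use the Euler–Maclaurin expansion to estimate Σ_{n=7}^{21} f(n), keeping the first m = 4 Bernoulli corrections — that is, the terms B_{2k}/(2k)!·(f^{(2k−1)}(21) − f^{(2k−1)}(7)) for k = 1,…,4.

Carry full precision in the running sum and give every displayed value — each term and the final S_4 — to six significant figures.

S_4 ≈ 146.477

Integral: ∫_7^21 x·e^(−x/42) dx = 137.179.
Boundary: ½(f(7) + f(21)) = ½(5.92537 + 12.7371) = 9.33126.
Integral + boundary = 146.511.
Correction k=1: B_{2}/2! · (f^{(1)}(21) − f^{(1)}(7)) = 1/12 · (0.303265 − 0.705401) = -0.0335113.
Partial sum through k=1: 146.477.
Correction k=2: B_{4}/4! · (f^{(3)}(21) − f^{(3)}(7)) = −1/720 · (0.000859596 − 0.00135962) = 6.94475e-07.
Partial sum through k=2: 146.477.
Correction k=3: B_{6}/6! · (f^{(5)}(21) − f^{(5)}(7)) = 1/30240 · (8.77138e-07 − 1.31482e-06) = -1.44737e-11.
Partial sum through k=3: 146.477.
Correction k=4: B_{8}/8! · (f^{(7)}(21) − f^{(7)}(7)) = −1/1209600 · (7.18241e-10 − 1.05379e-09) = 2.77405e-16.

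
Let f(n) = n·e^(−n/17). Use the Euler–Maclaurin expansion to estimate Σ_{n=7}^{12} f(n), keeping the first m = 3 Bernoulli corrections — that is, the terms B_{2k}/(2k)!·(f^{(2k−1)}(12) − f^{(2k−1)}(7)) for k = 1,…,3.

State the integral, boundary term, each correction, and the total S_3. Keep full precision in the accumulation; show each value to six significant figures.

S_3 ≈ 32.1716

Integral: ∫_7^12 x·e^(−x/17) dx = 26.9112.
Boundary: ½(f(7) + f(12)) = ½(4.63736 + 5.92407) = 5.28072.
Integral + boundary = 32.1919.
Order-1 term: 1/12 · (0.145198 − 0.389694) = -0.0203747.
After k=1: 32.1716.
Order-2 term: −1/720 · (0.00391884 − 0.00593306) = 2.79753e-06.
After k=2: 32.1716.
Order-3 term: 1/30240 · (2.53815e-05 − 3.63934e-05) = -3.64150e-10.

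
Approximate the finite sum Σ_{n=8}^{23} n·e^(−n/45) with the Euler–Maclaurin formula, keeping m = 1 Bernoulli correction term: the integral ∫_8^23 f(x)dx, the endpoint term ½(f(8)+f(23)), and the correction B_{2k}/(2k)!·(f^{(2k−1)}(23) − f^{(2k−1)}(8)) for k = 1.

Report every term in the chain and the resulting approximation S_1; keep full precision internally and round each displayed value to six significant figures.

S_1 ≈ 171.289

Integral: ∫_8^23 x·e^(−x/45) dx = 161.075.
Endpoint term: (f(8) + f(23))/2 = (6.69703 + 13.7961)/2 = 10.2465.
So far: 171.322.
k=1: B_{2}/(2)! × [f^{(1)}(23) − f^{(1)}(8)] = 1/12 × (0.293250 − 0.688306) = -0.0329213.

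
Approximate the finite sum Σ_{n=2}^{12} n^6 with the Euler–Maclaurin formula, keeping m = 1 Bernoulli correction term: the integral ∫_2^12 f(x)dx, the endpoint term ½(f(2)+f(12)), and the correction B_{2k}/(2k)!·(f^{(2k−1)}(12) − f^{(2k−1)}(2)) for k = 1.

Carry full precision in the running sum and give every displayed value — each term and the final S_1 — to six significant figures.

S_1 ≈ 6.73624e+06

∫_2^12 x^6 dx evaluates to 5.11881e+06.
½[f(2) + f(12)] = ½[64.0000 + 2.98598e+06] = 1.49302e+06.
Running total after boundary: 6.61184e+06.
k=1: B_{2}/(2)! × [f^{(1)}(12) − f^{(1)}(2)] = 1/12 × (1.49299e+06 − 192.000) = 124400.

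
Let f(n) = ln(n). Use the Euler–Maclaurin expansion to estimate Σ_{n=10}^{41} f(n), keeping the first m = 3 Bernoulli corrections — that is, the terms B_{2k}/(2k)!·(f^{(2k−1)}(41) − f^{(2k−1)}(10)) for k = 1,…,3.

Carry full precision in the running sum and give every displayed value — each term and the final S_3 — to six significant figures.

S_3 ≈ 101.232

The integral term ∫_10^41 ln(x) dx = 98.2306.
Boundary: ½(f(10) + f(41)) = ½(2.30259 + 3.71357) = 3.00808.
Running total after boundary: 101.239.
Correction k=1: B_{2}/2! · (f^{(1)}(41) − f^{(1)}(10)) = 1/12 · (0.0243902 − 0.100000) = -0.00630081.
Running total after k=1: 101.232.
Correction k=2: B_{4}/4! · (f^{(3)}(41) − f^{(3)}(10)) = −1/720 · (2.90187e-05 − 0.00200000) = 2.73747e-06.
Running total after k=2: 101.232.
Correction k=3: B_{6}/6! · (f^{(5)}(41) − f^{(5)}(10)) = 1/30240 · (2.07153e-07 − 0.000240000) = -7.92966e-09.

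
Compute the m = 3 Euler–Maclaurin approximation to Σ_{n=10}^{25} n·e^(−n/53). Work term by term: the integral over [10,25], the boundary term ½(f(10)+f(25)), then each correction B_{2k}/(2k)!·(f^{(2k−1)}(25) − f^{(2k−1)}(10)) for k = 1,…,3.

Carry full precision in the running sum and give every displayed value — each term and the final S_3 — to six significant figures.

The integral term ∫_10^25 x·e^(−x/53) dx = 185.490.
Endpoint term: (f(10) + f(25))/2 = (8.28052 + 15.5985)/2 = 11.9395.
So far: 197.430.
Correction k=1: B_{2}/2! · (f^{(1)}(25) − f^{(1)}(10)) = 1/12 · (0.329630 − 0.671816) = -0.0285155.
Partial sum through k=1: 197.401.
Correction k=2: B_{4}/4! · (f^{(3)}(25) − f^{(3)}(10)) = −1/720 · (0.000561593 − 0.000828736) = 3.71033e-07.
Partial sum through k=2: 197.401.
Correction k=3: B_{6}/6! · (f^{(5)}(25) − f^{(5)}(10)) = 1/30240 · (3.58077e-07 − 5.04915e-07) = -4.85577e-12.

S_3 ≈ 197.401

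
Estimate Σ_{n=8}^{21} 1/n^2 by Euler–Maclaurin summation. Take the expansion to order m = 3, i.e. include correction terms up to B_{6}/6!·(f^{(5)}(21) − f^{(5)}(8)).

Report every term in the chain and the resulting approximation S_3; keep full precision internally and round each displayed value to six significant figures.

Integral: ∫_8^21 1/x^2 dx = 0.0773810.
½[f(8) + f(21)] = ½[0.0156250 + 0.00226757] = 0.00894629.
So far: 0.0863272.
k=1: B_{2}/(2)! × [f^{(1)}(21) − f^{(1)}(8)] = 1/12 × (-0.000215959 − (-0.00390625)) = 0.000307524.
Running total after k=1: 0.0866348.
k=2: B_{4}/(4)! × [f^{(3)}(21) − f^{(3)}(8)] = −1/720 × (-5.87645e-06 − (-0.000732422)) = -1.00909e-06.
Running total after k=2: 0.0866338.
k=3: B_{6}/(6)! × [f^{(5)}(21) − f^{(5)}(8)] = 1/30240 × (-3.99758e-07 − (-0.000343323)) = 1.13400e-08.

S_3 ≈ 0.0866338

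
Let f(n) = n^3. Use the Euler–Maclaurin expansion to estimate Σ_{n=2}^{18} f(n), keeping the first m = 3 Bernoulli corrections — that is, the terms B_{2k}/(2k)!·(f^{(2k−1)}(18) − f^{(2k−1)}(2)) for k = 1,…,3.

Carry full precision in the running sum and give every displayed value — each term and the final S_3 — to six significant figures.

S_3 ≈ 29240.0

The integral term ∫_2^18 x^3 dx = 26240.0.
Endpoint term: (f(2) + f(18))/2 = (8.00000 + 5832.00)/2 = 2920.00.
So far: 29160.0.
Order-1 term: 1/12 · (972.000 − 12.0000) = 80.0000.
Partial sum through k=1: 29240.0.
Order-2 term: −1/720 · (6.00000 − 6.00000) = 0.00000.
Partial sum through k=2: 29240.0.
Order-3 term: 1/30240 · (0.00000 − 0.00000) = 0.00000.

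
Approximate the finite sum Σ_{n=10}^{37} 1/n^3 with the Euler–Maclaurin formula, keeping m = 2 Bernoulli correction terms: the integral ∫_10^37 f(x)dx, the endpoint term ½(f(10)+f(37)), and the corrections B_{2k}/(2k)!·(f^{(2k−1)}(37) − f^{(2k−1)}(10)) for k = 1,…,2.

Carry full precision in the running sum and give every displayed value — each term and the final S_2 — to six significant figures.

S_2 ≈ 0.00516942

The integral term ∫_10^37 1/x^3 dx = 0.00463477.
½[f(10) + f(37)] = ½[0.00100000 + 1.97422e-05] = 0.000509871.
So far: 0.00514464.
Order-1 term: 1/12 · (-1.60072e-06 − (-0.000300000)) = 2.48666e-05.
Partial sum through k=1: 0.00516951.
Order-2 term: −1/720 · (-2.33852e-08 − (-6.00000e-05)) = -8.33009e-08.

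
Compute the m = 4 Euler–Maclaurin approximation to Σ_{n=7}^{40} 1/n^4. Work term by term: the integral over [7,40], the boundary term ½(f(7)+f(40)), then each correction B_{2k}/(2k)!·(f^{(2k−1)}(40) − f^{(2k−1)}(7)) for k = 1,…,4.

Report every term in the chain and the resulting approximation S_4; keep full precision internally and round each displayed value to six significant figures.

∫_7^40 1/x^4 dx evaluates to 0.000966609.
Boundary: ½(f(7) + f(40)) = ½(0.000416493 + 3.90625e-07) = 0.000208442.
So far: 0.00117505.
Order-1 term: 1/12 · (-3.90625e-08 − (-0.000237996)) = 1.98298e-05.
Partial sum through k=1: 0.00119488.
Order-2 term: −1/720 · (-7.32422e-10 − (-0.000145712)) = -2.02377e-07.
Partial sum through k=2: 0.00119468.
Order-3 term: 1/30240 · (-2.56348e-11 − (-0.000166528)) = 5.50687e-09.
Partial sum through k=3: 0.00119468.
Order-4 term: −1/1209600 · (-1.44196e-12 − (-0.000305868)) = -2.52867e-10.

S_4 ≈ 0.00119468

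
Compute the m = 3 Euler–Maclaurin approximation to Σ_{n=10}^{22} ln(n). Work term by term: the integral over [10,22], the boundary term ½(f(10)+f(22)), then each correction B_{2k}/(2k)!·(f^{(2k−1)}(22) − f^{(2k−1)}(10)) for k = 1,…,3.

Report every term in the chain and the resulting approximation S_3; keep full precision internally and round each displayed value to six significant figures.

S_3 ≈ 35.6694

The integral term ∫_10^22 ln(x) dx = 32.9771.
Boundary: ½(f(10) + f(22)) = ½(2.30259 + 3.09104) = 2.69681.
Integral + boundary = 35.6739.
k=1: B_{2}/(2)! × [f^{(1)}(22) − f^{(1)}(10)] = 1/12 × (0.0454545 − 0.100000) = -0.00454545.
Running total after k=1: 35.6694.
k=2: B_{4}/(4)! × [f^{(3)}(22) − f^{(3)}(10)] = −1/720 × (0.000187829 − 0.00200000) = 2.51690e-06.
Running total after k=2: 35.6694.
k=3: B_{6}/(6)! × [f^{(5)}(22) − f^{(5)}(10)] = 1/30240 × (4.65691e-06 − 0.000240000) = -7.78251e-09.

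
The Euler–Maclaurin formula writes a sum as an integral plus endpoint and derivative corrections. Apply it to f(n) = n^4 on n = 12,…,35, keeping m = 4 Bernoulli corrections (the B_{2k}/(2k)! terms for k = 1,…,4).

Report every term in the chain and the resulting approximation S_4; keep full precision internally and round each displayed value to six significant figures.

∫_12^35 x^4 dx evaluates to 1.04546e+07.
½[f(12) + f(35)] = ½[20736.0 + 1.50062e+06] = 760680.
So far: 1.12153e+07.
Correction k=1: B_{2}/2! · (f^{(1)}(35) − f^{(1)}(12)) = 1/12 · (171500 − 6912.00) = 13715.7.
Running total after k=1: 1.12290e+07.
Correction k=2: B_{4}/4! · (f^{(3)}(35) − f^{(3)}(12)) = −1/720 · (840.000 − 288.000) = -0.766667.
Running total after k=2: 1.12290e+07.
Correction k=3: B_{6}/6! · (f^{(5)}(35) − f^{(5)}(12)) = 1/30240 · (0.00000 − 0.00000) = 0.00000.
Running total after k=3: 1.12290e+07.
Correction k=4: B_{8}/8! · (f^{(7)}(35) − f^{(7)}(12)) = −1/1209600 · (0.00000 − 0.00000) = 0.00000.

S_4 ≈ 1.12290e+07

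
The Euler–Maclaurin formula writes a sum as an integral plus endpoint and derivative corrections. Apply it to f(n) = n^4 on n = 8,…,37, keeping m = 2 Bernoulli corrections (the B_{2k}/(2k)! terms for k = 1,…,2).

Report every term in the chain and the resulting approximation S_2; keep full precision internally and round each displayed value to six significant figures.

The integral term ∫_8^37 x^4 dx = 1.38622e+07.
Endpoint term: (f(8) + f(37))/2 = (4096.00 + 1.87416e+06)/2 = 939128.
So far: 1.48014e+07.
Order-1 term: 1/12 · (202612 − 2048.00) = 16713.7.
Partial sum through k=1: 1.48181e+07.
Order-2 term: −1/720 · (888.000 − 192.000) = -0.966667.

S_2 ≈ 1.48181e+07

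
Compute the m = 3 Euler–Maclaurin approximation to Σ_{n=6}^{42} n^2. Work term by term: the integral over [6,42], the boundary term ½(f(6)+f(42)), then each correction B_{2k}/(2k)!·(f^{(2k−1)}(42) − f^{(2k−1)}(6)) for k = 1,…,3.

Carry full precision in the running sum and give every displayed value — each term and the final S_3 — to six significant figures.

S_3 ≈ 25530.0

Integral: ∫_6^42 x^2 dx = 24624.0.
½[f(6) + f(42)] = ½[36.0000 + 1764.00] = 900.000.
Integral + boundary = 25524.0.
Order-1 term: 1/12 · (84.0000 − 12.0000) = 6.00000.
Running total after k=1: 25530.0.
Order-2 term: −1/720 · (0.00000 − 0.00000) = 0.00000.
Running total after k=2: 25530.0.
Order-3 term: 1/30240 · (0.00000 − 0.00000) = 0.00000.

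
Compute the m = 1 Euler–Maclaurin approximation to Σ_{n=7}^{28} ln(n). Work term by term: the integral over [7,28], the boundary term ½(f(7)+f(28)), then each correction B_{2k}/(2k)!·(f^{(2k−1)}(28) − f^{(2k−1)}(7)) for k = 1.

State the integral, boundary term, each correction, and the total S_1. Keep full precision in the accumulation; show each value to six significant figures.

S_1 ≈ 61.3105

The integral term ∫_7^28 ln(x) dx = 58.6804.
Endpoint term: (f(7) + f(28))/2 = (1.94591 + 3.33220)/2 = 2.63906.
So far: 61.3194.
Correction k=1: B_{2}/2! · (f^{(1)}(28) − f^{(1)}(7)) = 1/12 · (0.0357143 − 0.142857) = -0.00892857.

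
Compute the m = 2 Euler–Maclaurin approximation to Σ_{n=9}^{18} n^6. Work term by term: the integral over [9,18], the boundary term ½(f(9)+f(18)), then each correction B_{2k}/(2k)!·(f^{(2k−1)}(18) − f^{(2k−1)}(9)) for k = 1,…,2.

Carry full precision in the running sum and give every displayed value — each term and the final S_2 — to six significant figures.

The integral term ∫_9^18 x^6 dx = 8.67767e+07.
Endpoint term: (f(9) + f(18))/2 = (531441 + 3.40122e+07)/2 = 1.72718e+07.
Running total after boundary: 1.04049e+08.
Order-1 term: 1/12 · (1.13374e+07 − 354294) = 915260.
Partial sum through k=1: 1.04964e+08.
Order-2 term: −1/720 · (699840 − 87480.0) = -850.500.

S_2 ≈ 1.04963e+08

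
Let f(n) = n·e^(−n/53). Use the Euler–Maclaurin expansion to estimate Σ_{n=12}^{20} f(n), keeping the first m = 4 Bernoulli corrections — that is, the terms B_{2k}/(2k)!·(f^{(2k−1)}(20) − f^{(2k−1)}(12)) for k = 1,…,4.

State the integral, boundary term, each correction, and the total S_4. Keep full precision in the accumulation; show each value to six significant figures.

S_4 ≈ 105.765

Integral: ∫_12^20 x·e^(−x/53) dx = 94.1403.
½[f(12) + f(20)] = ½[9.56864 + 13.7134] = 11.6410.
Integral + boundary = 105.781.
k=1: B_{2}/(2)! × [f^{(1)}(20) − f^{(1)}(12)] = 1/12 × (0.426927 − 0.616847) = -0.0158267.
After k=1: 105.765.
k=2: B_{4}/(4)! × [f^{(3)}(20) − f^{(3)}(12)] = −1/720 × (0.000640181 − 0.000787334) = 2.04380e-07.
After k=2: 105.765.
k=3: B_{6}/(6)! × [f^{(5)}(20) − f^{(5)}(12)] = 1/30240 × (4.01700e-07 − 4.82403e-07) = -2.66876e-12.
After k=3: 105.765.
k=4: B_{8}/(8)! × [f^{(7)}(20) − f^{(7)}(12)] = −1/1209600 × (2.04876e-10 − 2.43687e-10) = 3.20858e-17.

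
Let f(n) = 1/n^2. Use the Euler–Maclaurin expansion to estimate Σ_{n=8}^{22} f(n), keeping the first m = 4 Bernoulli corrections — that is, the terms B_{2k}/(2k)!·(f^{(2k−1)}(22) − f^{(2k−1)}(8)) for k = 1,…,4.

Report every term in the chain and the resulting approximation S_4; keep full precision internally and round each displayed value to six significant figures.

The integral term ∫_8^22 1/x^2 dx = 0.0795455.
Boundary: ½(f(8) + f(22)) = ½(0.0156250 + 0.00206612) = 0.00884556.
Integral + boundary = 0.0883910.
Order-1 term: 1/12 · (-0.000187829 − (-0.00390625)) = 0.000309868.
Partial sum through k=1: 0.0887009.
Order-2 term: −1/720 · (-4.65691e-06 − (-0.000732422)) = -1.01078e-06.
Partial sum through k=2: 0.0886999.
Order-3 term: 1/30240 · (-2.88651e-07 − (-0.000343323)) = 1.13437e-08.
Partial sum through k=3: 0.0886999.
Order-4 term: −1/1209600 · (-3.33977e-08 − (-0.000300407)) = -2.48325e-10.

S_4 ≈ 0.0886999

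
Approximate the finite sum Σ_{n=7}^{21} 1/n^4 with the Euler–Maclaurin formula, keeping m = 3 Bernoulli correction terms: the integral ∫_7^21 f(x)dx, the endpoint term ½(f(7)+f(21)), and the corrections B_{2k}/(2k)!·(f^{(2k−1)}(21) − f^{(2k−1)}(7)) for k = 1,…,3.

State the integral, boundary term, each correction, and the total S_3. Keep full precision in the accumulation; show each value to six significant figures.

The integral term ∫_7^21 1/x^4 dx = 0.000935824.
½[f(7) + f(21)] = ½[0.000416493 + 5.14189e-06] = 0.000210818.
So far: 0.00114664.
Correction k=1: B_{2}/2! · (f^{(1)}(21) − f^{(1)}(7)) = 1/12 · (-9.79408e-07 − (-0.000237996)) = 1.97514e-05.
After k=1: 0.00116639.
Correction k=2: B_{4}/4! · (f^{(3)}(21) − f^{(3)}(7)) = −1/720 · (-6.66264e-08 − (-0.000145712)) = -2.02285e-07.
After k=2: 0.00116619.
Correction k=3: B_{6}/6! · (f^{(5)}(21) − f^{(5)}(7)) = 1/30240 · (-8.46049e-09 − (-0.000166528)) = 5.50659e-09.

S_3 ≈ 0.00116620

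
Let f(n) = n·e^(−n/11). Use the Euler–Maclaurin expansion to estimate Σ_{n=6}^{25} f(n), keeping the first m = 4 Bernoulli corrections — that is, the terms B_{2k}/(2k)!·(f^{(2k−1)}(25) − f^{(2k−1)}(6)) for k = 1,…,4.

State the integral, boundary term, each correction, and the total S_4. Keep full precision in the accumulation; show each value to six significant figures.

S_4 ≈ 70.5747

∫_6^25 x·e^(−x/11) dx evaluates to 67.5809.
½[f(6) + f(25)] = ½[3.47747 + 2.57577] = 3.02662.
So far: 70.6076.
k=1: B_{2}/(2)! × [f^{(1)}(25) − f^{(1)}(6)] = 1/12 × (-0.131130 − 0.263445) = -0.0328812.
After k=1: 70.5747.
k=2: B_{4}/(4)! × [f^{(3)}(25) − f^{(3)}(6)] = −1/720 × (0.000619269 − 0.0117570) = 1.54691e-05.
After k=2: 70.5747.
k=3: B_{6}/(6)! × [f^{(5)}(25) − f^{(5)}(6)] = 1/30240 × (1.91922e-05 − 0.000176338) = -5.19660e-09.
After k=3: 70.5747.
k=4: B_{8}/(8)! × [f^{(7)}(25) − f^{(7)}(6)] = −1/1209600 × (2.74930e-07 − 2.11165e-06) = 1.51845e-12.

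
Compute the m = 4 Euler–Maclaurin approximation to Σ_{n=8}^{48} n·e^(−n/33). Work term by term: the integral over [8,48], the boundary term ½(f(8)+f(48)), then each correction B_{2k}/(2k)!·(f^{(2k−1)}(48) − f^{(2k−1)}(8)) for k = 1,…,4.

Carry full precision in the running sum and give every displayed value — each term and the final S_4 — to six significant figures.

S_4 ≈ 446.252

The integral term ∫_8^48 x·e^(−x/33) dx = 437.568.
½[f(8) + f(48)] = ½[6.27779 + 11.2083] = 8.74305.
Running total after boundary: 446.311.
k=1: B_{2}/(2)! × [f^{(1)}(48) − f^{(1)}(8)] = 1/12 × (-0.106139 − 0.594487) = -0.0583855.
After k=1: 446.252.
k=2: B_{4}/(4)! × [f^{(3)}(48) − f^{(3)}(8)] = −1/720 × (0.000331381 − 0.00198708) = 2.29959e-06.
After k=2: 446.252.
k=3: B_{6}/(6)! × [f^{(5)}(48) − f^{(5)}(8)] = 1/30240 × (6.98096e-07 − 3.14808e-06) = -8.10182e-11.
After k=3: 446.252.
k=4: B_{8}/(8)! × [f^{(7)}(48) − f^{(7)}(8)] = −1/1209600 × (1.00266e-09 − 4.10605e-09) = 2.56563e-15.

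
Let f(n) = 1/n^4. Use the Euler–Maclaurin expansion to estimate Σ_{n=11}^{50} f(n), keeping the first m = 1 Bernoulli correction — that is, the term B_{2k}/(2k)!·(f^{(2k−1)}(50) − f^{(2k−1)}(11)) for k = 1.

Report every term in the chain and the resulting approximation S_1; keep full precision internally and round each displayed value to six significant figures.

S_1 ≈ 0.000284071

∫_11^50 1/x^4 dx evaluates to 0.000247772.
Endpoint term: (f(11) + f(50))/2 = (6.83013e-05 + 1.60000e-07)/2 = 3.42307e-05.
Integral + boundary = 0.000282002.
Order-1 term: 1/12 · (-1.28000e-08 − (-2.48369e-05)) = 2.06867e-06.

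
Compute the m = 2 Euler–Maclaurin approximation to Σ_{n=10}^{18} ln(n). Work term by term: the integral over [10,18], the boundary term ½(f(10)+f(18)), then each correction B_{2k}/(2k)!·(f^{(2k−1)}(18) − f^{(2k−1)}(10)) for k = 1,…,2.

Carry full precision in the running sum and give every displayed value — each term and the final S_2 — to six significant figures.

S_2 ≈ 23.5936

The integral term ∫_10^18 ln(x) dx = 21.0008.
Boundary: ½(f(10) + f(18)) = ½(2.30259 + 2.89037) = 2.59648.
Integral + boundary = 23.5973.
Correction k=1: B_{2}/2! · (f^{(1)}(18) − f^{(1)}(10)) = 1/12 · (0.0555556 − 0.100000) = -0.00370370.
Running total after k=1: 23.5936.
Correction k=2: B_{4}/4! · (f^{(3)}(18) − f^{(3)}(10)) = −1/720 · (0.000342936 − 0.00200000) = 2.30148e-06.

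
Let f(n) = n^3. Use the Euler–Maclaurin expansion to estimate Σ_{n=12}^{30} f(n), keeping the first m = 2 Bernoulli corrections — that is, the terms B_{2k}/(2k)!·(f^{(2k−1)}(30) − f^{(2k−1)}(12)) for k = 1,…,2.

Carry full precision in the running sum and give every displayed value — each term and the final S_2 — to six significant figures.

S_2 ≈ 211869

∫_12^30 x^3 dx evaluates to 197316.
Boundary: ½(f(12) + f(30)) = ½(1728.00 + 27000.0) = 14364.0.
Integral + boundary = 211680.
k=1: B_{2}/(2)! × [f^{(1)}(30) − f^{(1)}(12)] = 1/12 × (2700.00 − 432.000) = 189.000.
Partial sum through k=1: 211869.
k=2: B_{4}/(4)! × [f^{(3)}(30) − f^{(3)}(12)] = −1/720 × (6.00000 − 6.00000) = 0.00000.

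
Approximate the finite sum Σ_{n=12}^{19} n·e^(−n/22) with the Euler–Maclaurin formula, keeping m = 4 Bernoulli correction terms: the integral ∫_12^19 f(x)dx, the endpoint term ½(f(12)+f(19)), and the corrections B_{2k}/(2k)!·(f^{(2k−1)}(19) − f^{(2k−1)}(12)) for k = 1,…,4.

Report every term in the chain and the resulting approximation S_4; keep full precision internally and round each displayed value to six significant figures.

S_4 ≈ 60.6836

The integral term ∫_12^19 x·e^(−x/22) dx = 53.2178.
Endpoint term: (f(12) + f(19))/2 = (6.95494 + 8.01090)/2 = 7.48292.
Running total after boundary: 60.7007.
Correction k=1: B_{2}/2! · (f^{(1)}(19) − f^{(1)}(12)) = 1/12 · (0.0574945 − 0.263445) = -0.0171625.
Running total after k=1: 60.6836.
Correction k=2: B_{4}/4! · (f^{(3)}(19) − f^{(3)}(12)) = −1/720 · (0.00186105 − 0.00293926) = 1.49752e-06.
Running total after k=2: 60.6836.
Correction k=3: B_{6}/6! · (f^{(5)}(19) − f^{(5)}(12)) = 1/30240 · (7.44484e-06 − 1.10211e-05) = -1.18262e-10.
Running total after k=3: 60.6836.
Correction k=4: B_{8}/8! · (f^{(7)}(19) − f^{(7)}(12)) = −1/1209600 · (2.28193e-08 − 3.29945e-08) = 8.41204e-15.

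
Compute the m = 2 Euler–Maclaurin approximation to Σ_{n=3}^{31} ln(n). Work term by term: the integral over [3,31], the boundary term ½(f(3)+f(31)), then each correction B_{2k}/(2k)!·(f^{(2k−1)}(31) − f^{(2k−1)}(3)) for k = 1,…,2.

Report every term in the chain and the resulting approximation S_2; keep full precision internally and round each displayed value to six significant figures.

The integral term ∫_3^31 ln(x) dx = 75.1578.
Boundary: ½(f(3) + f(31)) = ½(1.09861 + 3.43399) = 2.26630.
So far: 77.4241.
Correction k=1: B_{2}/2! · (f^{(1)}(31) − f^{(1)}(3)) = 1/12 · (0.0322581 − 0.333333) = -0.0250896.
Running total after k=1: 77.3990.
Correction k=2: B_{4}/4! · (f^{(3)}(31) − f^{(3)}(3)) = −1/720 · (6.71344e-05 − 0.0740741) = 0.000102787.

S_2 ≈ 77.3991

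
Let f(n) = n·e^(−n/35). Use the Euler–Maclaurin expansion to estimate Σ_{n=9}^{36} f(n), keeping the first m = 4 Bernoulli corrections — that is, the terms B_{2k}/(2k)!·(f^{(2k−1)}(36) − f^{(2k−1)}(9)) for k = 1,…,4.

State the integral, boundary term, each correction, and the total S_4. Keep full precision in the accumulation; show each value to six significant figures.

S_4 ≈ 312.253

The integral term ∫_9^36 x·e^(−x/35) dx = 302.386.
Endpoint term: (f(9) + f(36))/2 = (6.95932 + 12.8706)/2 = 9.91497.
Integral + boundary = 312.301.
k=1: B_{2}/(2)! × [f^{(1)}(36) − f^{(1)}(9)] = 1/12 × (-0.0102148 − 0.574420) = -0.0487196.
Running total after k=1: 312.253.
k=2: B_{4}/(4)! × [f^{(3)}(36) − f^{(3)}(9)] = −1/720 × (0.000575363 − 0.00173138) = 1.60557e-06.
Running total after k=2: 312.253.
k=3: B_{6}/(6)! × [f^{(5)}(36) − f^{(5)}(9)] = 1/30240 × (9.46175e-07 − 2.44395e-06) = -4.95295e-11.
Running total after k=3: 312.253.
k=4: B_{8}/(8)! × [f^{(7)}(36) − f^{(7)}(9)] = −1/1209600 × (1.16136e-09 − 2.83635e-09) = 1.38475e-15.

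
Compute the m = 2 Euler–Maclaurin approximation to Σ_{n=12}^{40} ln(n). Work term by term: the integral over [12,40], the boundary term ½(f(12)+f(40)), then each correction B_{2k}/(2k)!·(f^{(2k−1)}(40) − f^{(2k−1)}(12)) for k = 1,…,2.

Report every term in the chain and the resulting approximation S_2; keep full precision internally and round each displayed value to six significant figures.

∫_12^40 ln(x) dx evaluates to 89.7363.
Endpoint term: (f(12) + f(40))/2 = (2.48491 + 3.68888)/2 = 3.08689.
So far: 92.8232.
Order-1 term: 1/12 · (0.0250000 − 0.0833333) = -0.00486111.
Running total after k=1: 92.8183.
Order-2 term: −1/720 · (3.12500e-05 − 0.00115741) = 1.56411e-06.

S_2 ≈ 92.8183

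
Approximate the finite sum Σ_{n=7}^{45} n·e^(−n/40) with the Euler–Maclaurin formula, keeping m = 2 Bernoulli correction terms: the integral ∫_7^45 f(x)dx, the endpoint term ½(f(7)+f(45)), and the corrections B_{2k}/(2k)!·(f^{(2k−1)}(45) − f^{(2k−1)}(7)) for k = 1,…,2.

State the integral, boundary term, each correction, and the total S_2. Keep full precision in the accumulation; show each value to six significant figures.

Integral: ∫_7^45 x·e^(−x/40) dx = 474.361.
½[f(7) + f(45)] = ½[5.87620 + 14.6094] = 10.2428.
Running total after boundary: 484.604.
Order-1 term: 1/12 · (-0.0405816 − 0.692552) = -0.0610945.
After k=1: 484.542.
Order-2 term: −1/720 · (0.000380452 − 0.00148217) = 1.53016e-06.

S_2 ≈ 484.542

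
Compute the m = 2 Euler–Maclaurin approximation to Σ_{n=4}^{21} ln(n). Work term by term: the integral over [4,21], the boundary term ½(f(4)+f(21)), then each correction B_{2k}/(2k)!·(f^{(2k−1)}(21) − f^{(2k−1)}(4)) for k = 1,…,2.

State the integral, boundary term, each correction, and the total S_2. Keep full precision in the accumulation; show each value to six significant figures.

S_2 ≈ 43.5884

Integral: ∫_4^21 ln(x) dx = 41.3898.
Boundary: ½(f(4) + f(21)) = ½(1.38629 + 3.04452) = 2.21541.
So far: 43.6052.
Order-1 term: 1/12 · (0.0476190 − 0.250000) = -0.0168651.
After k=1: 43.5883.
Order-2 term: −1/720 · (0.000215959 − 0.0312500) = 4.31028e-05.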